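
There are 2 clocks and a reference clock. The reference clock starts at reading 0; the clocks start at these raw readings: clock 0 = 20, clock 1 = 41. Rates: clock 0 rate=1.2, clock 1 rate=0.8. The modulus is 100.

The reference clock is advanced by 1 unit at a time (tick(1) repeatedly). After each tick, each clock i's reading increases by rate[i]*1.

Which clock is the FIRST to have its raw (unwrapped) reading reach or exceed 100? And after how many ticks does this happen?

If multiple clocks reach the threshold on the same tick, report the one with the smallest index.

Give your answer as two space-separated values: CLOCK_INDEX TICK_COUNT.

clock 0: start=20, rate=1.2, needs 100-20 = 80; ticks = ceil(80/1.2) = ceil(66.6667) = 67; reading at tick 67 = 20 + 1.2*67 = 100.4000
clock 1: start=41, rate=0.8, needs 100-41 = 59; ticks = ceil(59/0.8) = ceil(73.7500) = 74; reading at tick 74 = 41 + 0.8*74 = 100.2000
Minimum tick count = 67; winners = [0]; smallest index = 0

Answer: 0 67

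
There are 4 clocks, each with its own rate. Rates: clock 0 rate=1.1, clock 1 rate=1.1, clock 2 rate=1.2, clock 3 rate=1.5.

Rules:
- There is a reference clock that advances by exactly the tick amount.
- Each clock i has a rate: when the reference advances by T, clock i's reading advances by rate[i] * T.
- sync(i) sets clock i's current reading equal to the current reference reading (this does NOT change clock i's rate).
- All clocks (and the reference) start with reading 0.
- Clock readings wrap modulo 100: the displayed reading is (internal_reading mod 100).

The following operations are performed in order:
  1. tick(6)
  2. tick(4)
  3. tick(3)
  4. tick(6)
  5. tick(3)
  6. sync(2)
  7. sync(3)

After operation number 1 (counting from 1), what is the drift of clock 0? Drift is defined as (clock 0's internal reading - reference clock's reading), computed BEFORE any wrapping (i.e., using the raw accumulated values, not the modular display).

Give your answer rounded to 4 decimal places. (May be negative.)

After op 1 tick(6): ref=6.0000 raw=[6.6000 6.6000 7.2000 9.0000]
Drift of clock 0 after op 1: 6.6000 - 6.0000 = 0.6000

Answer: 0.6000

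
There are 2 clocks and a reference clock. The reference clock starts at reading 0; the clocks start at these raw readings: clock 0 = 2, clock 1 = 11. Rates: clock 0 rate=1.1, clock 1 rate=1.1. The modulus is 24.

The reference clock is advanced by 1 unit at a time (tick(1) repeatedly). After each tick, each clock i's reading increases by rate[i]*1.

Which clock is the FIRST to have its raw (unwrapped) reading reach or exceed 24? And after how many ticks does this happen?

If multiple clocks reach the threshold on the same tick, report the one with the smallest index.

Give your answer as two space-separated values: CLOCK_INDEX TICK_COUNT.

clock 0: start=2, rate=1.1, needs 24-2 = 22; ticks = ceil(22/1.1) = ceil(20.0000) = 20; reading at tick 20 = 2 + 1.1*20 = 24.0000
clock 1: start=11, rate=1.1, needs 24-11 = 13; ticks = ceil(13/1.1) = ceil(11.8182) = 12; reading at tick 12 = 11 + 1.1*12 = 24.2000
Minimum tick count = 12; winners = [1]; smallest index = 1

Answer: 1 12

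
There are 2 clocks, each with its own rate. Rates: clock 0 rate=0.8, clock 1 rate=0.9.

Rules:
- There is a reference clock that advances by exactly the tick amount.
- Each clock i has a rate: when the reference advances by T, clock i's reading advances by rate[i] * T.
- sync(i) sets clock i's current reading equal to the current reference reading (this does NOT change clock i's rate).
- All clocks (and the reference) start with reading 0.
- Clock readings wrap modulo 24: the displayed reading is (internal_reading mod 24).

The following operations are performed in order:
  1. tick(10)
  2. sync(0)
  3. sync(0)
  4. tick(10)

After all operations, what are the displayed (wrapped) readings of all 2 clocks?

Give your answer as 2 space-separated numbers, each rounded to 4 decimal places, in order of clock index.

After op 1 tick(10): ref=10.0000 raw=[8.0000 9.0000]
After op 2 sync(0): ref=10.0000 raw=[10.0000 9.0000]
After op 3 sync(0): ref=10.0000 raw=[10.0000 9.0000]
After op 4 tick(10): ref=20.0000 raw=[18.0000 18.0000]
Wrap final raw readings (mod 24): 18.0000 mod 24 = 18.0000; 18.0000 mod 24 = 18.0000

Answer: 18.0000 18.0000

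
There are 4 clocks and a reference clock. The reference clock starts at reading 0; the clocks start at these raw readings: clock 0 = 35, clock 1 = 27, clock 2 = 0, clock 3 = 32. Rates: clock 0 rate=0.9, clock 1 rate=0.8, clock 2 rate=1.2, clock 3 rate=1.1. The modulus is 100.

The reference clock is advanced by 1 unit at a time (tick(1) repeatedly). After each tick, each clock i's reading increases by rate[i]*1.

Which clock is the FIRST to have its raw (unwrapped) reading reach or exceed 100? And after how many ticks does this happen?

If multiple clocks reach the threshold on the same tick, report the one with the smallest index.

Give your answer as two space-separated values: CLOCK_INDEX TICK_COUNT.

clock 0: start=35, rate=0.9, needs 100-35 = 65; ticks = ceil(65/0.9) = ceil(72.2222) = 73; reading at tick 73 = 35 + 0.9*73 = 100.7000
clock 1: start=27, rate=0.8, needs 100-27 = 73; ticks = ceil(73/0.8) = ceil(91.2500) = 92; reading at tick 92 = 27 + 0.8*92 = 100.6000
clock 2: start=0, rate=1.2, needs 100-0 = 100; ticks = ceil(100/1.2) = ceil(83.3333) = 84; reading at tick 84 = 0 + 1.2*84 = 100.8000
clock 3: start=32, rate=1.1, needs 100-32 = 68; ticks = ceil(68/1.1) = ceil(61.8182) = 62; reading at tick 62 = 32 + 1.1*62 = 100.2000
Minimum tick count = 62; winners = [3]; smallest index = 3

Answer: 3 62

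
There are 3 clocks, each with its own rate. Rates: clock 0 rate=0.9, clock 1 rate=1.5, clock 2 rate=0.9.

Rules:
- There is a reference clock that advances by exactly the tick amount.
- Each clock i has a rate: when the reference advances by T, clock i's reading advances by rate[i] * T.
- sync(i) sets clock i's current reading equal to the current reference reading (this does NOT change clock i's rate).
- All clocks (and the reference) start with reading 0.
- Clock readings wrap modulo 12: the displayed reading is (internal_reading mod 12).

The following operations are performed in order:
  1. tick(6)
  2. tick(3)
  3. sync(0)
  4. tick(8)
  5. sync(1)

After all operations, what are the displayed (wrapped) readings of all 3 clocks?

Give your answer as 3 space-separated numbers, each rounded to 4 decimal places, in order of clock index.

After op 1 tick(6): ref=6.0000 raw=[5.4000 9.0000 5.4000]
After op 2 tick(3): ref=9.0000 raw=[8.1000 13.5000 8.1000]
After op 3 sync(0): ref=9.0000 raw=[9.0000 13.5000 8.1000]
After op 4 tick(8): ref=17.0000 raw=[16.2000 25.5000 15.3000]
After op 5 sync(1): ref=17.0000 raw=[16.2000 17.0000 15.3000]
Wrap final raw readings (mod 12): 16.2000 mod 12 = 4.2000; 17.0000 mod 12 = 5.0000; 15.3000 mod 12 = 3.3000

Answer: 4.2000 5.0000 3.3000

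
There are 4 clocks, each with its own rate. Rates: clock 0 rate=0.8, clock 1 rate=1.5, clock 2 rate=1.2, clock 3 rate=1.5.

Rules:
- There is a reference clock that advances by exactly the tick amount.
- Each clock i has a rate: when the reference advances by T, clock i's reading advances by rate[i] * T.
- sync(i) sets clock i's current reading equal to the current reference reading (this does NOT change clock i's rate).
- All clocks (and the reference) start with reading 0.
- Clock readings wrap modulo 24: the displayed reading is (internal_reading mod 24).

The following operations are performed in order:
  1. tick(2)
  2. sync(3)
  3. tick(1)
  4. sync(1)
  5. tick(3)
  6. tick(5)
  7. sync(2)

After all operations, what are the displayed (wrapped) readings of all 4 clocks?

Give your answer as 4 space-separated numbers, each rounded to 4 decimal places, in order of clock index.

Answer: 8.8000 15.0000 11.0000 15.5000

Derivation:
After op 1 tick(2): ref=2.0000 raw=[1.6000 3.0000 2.4000 3.0000]
After op 2 sync(3): ref=2.0000 raw=[1.6000 3.0000 2.4000 2.0000]
After op 3 tick(1): ref=3.0000 raw=[2.4000 4.5000 3.6000 3.5000]
After op 4 sync(1): ref=3.0000 raw=[2.4000 3.0000 3.6000 3.5000]
After op 5 tick(3): ref=6.0000 raw=[4.8000 7.5000 7.2000 8.0000]
After op 6 tick(5): ref=11.0000 raw=[8.8000 15.0000 13.2000 15.5000]
After op 7 sync(2): ref=11.0000 raw=[8.8000 15.0000 11.0000 15.5000]
Wrap final raw readings (mod 24): 8.8000 mod 24 = 8.8000; 15.0000 mod 24 = 15.0000; 11.0000 mod 24 = 11.0000; 15.5000 mod 24 = 15.5000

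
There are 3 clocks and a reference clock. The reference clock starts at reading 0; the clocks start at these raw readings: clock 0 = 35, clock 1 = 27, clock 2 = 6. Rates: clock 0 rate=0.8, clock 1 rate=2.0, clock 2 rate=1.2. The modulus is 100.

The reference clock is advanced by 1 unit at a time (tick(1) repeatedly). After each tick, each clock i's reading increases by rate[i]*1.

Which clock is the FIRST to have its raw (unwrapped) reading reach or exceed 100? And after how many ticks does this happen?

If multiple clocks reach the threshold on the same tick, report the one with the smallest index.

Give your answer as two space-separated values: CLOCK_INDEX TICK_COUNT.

clock 0: start=35, rate=0.8, needs 100-35 = 65; ticks = ceil(65/0.8) = ceil(81.2500) = 82; reading at tick 82 = 35 + 0.8*82 = 100.6000
clock 1: start=27, rate=2.0, needs 100-27 = 73; ticks = ceil(73/2.0) = ceil(36.5000) = 37; reading at tick 37 = 27 + 2.0*37 = 101.0000
clock 2: start=6, rate=1.2, needs 100-6 = 94; ticks = ceil(94/1.2) = ceil(78.3333) = 79; reading at tick 79 = 6 + 1.2*79 = 100.8000
Minimum tick count = 37; winners = [1]; smallest index = 1

Answer: 1 37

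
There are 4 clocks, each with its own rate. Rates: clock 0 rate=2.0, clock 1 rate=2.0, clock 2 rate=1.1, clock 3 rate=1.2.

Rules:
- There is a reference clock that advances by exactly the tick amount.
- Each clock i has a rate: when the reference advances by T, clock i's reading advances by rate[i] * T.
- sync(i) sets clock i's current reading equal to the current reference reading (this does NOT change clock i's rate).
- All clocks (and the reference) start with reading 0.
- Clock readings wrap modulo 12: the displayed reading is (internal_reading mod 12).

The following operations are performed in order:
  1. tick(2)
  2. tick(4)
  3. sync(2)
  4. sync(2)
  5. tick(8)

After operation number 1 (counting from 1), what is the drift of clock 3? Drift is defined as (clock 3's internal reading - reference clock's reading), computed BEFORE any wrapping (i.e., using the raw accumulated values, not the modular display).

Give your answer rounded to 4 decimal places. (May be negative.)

After op 1 tick(2): ref=2.0000 raw=[4.0000 4.0000 2.2000 2.4000]
Drift of clock 3 after op 1: 2.4000 - 2.0000 = 0.4000

Answer: 0.4000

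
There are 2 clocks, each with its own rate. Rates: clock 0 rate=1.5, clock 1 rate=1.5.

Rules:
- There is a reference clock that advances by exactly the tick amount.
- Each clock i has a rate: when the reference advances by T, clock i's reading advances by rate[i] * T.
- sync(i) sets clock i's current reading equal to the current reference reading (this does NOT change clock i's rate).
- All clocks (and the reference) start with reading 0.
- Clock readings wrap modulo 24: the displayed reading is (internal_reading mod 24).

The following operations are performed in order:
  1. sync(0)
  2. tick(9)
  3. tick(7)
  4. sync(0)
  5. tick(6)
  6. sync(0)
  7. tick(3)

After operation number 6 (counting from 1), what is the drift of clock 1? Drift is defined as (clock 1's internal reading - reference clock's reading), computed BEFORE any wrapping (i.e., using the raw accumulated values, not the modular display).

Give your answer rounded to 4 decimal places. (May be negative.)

After op 1 sync(0): ref=0.0000 raw=[0.0000 0.0000]
After op 2 tick(9): ref=9.0000 raw=[13.5000 13.5000]
After op 3 tick(7): ref=16.0000 raw=[24.0000 24.0000]
After op 4 sync(0): ref=16.0000 raw=[16.0000 24.0000]
After op 5 tick(6): ref=22.0000 raw=[25.0000 33.0000]
After op 6 sync(0): ref=22.0000 raw=[22.0000 33.0000]
Drift of clock 1 after op 6: 33.0000 - 22.0000 = 11.0000

Answer: 11.0000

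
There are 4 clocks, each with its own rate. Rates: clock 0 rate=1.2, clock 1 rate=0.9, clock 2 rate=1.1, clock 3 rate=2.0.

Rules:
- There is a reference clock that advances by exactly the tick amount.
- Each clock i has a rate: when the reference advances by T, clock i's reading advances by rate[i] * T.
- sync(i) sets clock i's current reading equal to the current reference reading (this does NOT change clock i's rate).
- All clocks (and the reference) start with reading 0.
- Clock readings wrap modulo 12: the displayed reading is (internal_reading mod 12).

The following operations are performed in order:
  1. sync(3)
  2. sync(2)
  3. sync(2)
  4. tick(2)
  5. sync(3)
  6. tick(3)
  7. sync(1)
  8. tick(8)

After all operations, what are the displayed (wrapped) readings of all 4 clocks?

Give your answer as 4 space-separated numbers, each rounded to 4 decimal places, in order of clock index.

Answer: 3.6000 0.2000 2.3000 0.0000

Derivation:
After op 1 sync(3): ref=0.0000 raw=[0.0000 0.0000 0.0000 0.0000]
After op 2 sync(2): ref=0.0000 raw=[0.0000 0.0000 0.0000 0.0000]
After op 3 sync(2): ref=0.0000 raw=[0.0000 0.0000 0.0000 0.0000]
After op 4 tick(2): ref=2.0000 raw=[2.4000 1.8000 2.2000 4.0000]
After op 5 sync(3): ref=2.0000 raw=[2.4000 1.8000 2.2000 2.0000]
After op 6 tick(3): ref=5.0000 raw=[6.0000 4.5000 5.5000 8.0000]
After op 7 sync(1): ref=5.0000 raw=[6.0000 5.0000 5.5000 8.0000]
After op 8 tick(8): ref=13.0000 raw=[15.6000 12.2000 14.3000 24.0000]
Wrap final raw readings (mod 12): 15.6000 mod 12 = 3.6000; 12.2000 mod 12 = 0.2000; 14.3000 mod 12 = 2.3000; 24.0000 mod 12 = 0.0000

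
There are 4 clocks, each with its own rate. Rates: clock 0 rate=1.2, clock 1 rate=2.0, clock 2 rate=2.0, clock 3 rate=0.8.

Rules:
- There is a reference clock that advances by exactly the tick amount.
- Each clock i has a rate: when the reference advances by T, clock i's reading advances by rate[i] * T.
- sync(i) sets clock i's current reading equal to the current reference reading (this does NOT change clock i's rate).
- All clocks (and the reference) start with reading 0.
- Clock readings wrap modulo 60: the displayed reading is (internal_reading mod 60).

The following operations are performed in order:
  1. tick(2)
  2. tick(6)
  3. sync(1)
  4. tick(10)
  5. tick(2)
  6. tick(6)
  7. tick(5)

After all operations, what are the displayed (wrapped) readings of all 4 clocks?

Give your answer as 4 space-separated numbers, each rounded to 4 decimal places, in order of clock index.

Answer: 37.2000 54.0000 2.0000 24.8000

Derivation:
After op 1 tick(2): ref=2.0000 raw=[2.4000 4.0000 4.0000 1.6000]
After op 2 tick(6): ref=8.0000 raw=[9.6000 16.0000 16.0000 6.4000]
After op 3 sync(1): ref=8.0000 raw=[9.6000 8.0000 16.0000 6.4000]
After op 4 tick(10): ref=18.0000 raw=[21.6000 28.0000 36.0000 14.4000]
After op 5 tick(2): ref=20.0000 raw=[24.0000 32.0000 40.0000 16.0000]
After op 6 tick(6): ref=26.0000 raw=[31.2000 44.0000 52.0000 20.8000]
After op 7 tick(5): ref=31.0000 raw=[37.2000 54.0000 62.0000 24.8000]
Wrap final raw readings (mod 60): 37.2000 mod 60 = 37.2000; 54.0000 mod 60 = 54.0000; 62.0000 mod 60 = 2.0000; 24.8000 mod 60 = 24.8000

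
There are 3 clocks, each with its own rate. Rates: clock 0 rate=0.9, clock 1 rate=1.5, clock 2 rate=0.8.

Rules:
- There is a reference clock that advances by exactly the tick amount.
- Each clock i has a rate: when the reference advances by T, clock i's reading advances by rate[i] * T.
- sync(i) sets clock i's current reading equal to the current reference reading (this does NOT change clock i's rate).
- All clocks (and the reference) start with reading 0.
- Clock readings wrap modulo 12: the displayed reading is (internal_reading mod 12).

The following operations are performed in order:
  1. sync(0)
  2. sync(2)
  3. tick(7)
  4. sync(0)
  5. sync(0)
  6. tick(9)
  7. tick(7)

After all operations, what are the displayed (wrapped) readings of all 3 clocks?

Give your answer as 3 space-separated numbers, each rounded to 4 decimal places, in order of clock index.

After op 1 sync(0): ref=0.0000 raw=[0.0000 0.0000 0.0000]
After op 2 sync(2): ref=0.0000 raw=[0.0000 0.0000 0.0000]
After op 3 tick(7): ref=7.0000 raw=[6.3000 10.5000 5.6000]
After op 4 sync(0): ref=7.0000 raw=[7.0000 10.5000 5.6000]
After op 5 sync(0): ref=7.0000 raw=[7.0000 10.5000 5.6000]
After op 6 tick(9): ref=16.0000 raw=[15.1000 24.0000 12.8000]
After op 7 tick(7): ref=23.0000 raw=[21.4000 34.5000 18.4000]
Wrap final raw readings (mod 12): 21.4000 mod 12 = 9.4000; 34.5000 mod 12 = 10.5000; 18.4000 mod 12 = 6.4000

Answer: 9.4000 10.5000 6.4000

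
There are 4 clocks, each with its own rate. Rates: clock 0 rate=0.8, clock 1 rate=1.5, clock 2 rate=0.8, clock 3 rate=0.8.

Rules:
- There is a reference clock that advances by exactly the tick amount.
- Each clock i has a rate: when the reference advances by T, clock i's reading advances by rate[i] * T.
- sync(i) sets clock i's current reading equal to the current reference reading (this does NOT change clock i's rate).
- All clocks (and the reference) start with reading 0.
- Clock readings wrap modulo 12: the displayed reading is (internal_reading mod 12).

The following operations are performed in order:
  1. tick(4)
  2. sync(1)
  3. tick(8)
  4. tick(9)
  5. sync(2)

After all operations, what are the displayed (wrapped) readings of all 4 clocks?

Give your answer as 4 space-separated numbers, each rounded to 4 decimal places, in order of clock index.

After op 1 tick(4): ref=4.0000 raw=[3.2000 6.0000 3.2000 3.2000]
After op 2 sync(1): ref=4.0000 raw=[3.2000 4.0000 3.2000 3.2000]
After op 3 tick(8): ref=12.0000 raw=[9.6000 16.0000 9.6000 9.6000]
After op 4 tick(9): ref=21.0000 raw=[16.8000 29.5000 16.8000 16.8000]
After op 5 sync(2): ref=21.0000 raw=[16.8000 29.5000 21.0000 16.8000]
Wrap final raw readings (mod 12): 16.8000 mod 12 = 4.8000; 29.5000 mod 12 = 5.5000; 21.0000 mod 12 = 9.0000; 16.8000 mod 12 = 4.8000

Answer: 4.8000 5.5000 9.0000 4.8000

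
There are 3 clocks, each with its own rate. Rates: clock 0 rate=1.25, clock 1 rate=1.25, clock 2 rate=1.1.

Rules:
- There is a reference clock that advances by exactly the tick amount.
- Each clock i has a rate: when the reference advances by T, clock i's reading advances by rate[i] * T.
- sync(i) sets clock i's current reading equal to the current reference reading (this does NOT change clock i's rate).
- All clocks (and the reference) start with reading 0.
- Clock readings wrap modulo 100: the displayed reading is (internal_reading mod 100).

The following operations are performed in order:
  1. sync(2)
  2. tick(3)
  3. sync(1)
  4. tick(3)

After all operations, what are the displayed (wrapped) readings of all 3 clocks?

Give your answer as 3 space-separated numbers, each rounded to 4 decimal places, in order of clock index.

After op 1 sync(2): ref=0.0000 raw=[0.0000 0.0000 0.0000]
After op 2 tick(3): ref=3.0000 raw=[3.7500 3.7500 3.3000]
After op 3 sync(1): ref=3.0000 raw=[3.7500 3.0000 3.3000]
After op 4 tick(3): ref=6.0000 raw=[7.5000 6.7500 6.6000]
Wrap final raw readings (mod 100): 7.5000 mod 100 = 7.5000; 6.7500 mod 100 = 6.7500; 6.6000 mod 100 = 6.6000

Answer: 7.5000 6.7500 6.6000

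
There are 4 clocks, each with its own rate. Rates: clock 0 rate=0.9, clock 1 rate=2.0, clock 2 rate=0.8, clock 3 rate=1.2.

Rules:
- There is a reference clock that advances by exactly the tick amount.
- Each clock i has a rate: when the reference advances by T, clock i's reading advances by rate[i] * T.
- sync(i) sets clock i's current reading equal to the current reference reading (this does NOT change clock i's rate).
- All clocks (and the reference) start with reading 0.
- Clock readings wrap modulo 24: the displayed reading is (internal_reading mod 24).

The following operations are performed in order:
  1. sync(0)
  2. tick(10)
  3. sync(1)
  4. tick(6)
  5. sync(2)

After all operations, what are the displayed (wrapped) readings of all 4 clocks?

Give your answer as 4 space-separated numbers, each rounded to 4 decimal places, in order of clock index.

Answer: 14.4000 22.0000 16.0000 19.2000

Derivation:
After op 1 sync(0): ref=0.0000 raw=[0.0000 0.0000 0.0000 0.0000]
After op 2 tick(10): ref=10.0000 raw=[9.0000 20.0000 8.0000 12.0000]
After op 3 sync(1): ref=10.0000 raw=[9.0000 10.0000 8.0000 12.0000]
After op 4 tick(6): ref=16.0000 raw=[14.4000 22.0000 12.8000 19.2000]
After op 5 sync(2): ref=16.0000 raw=[14.4000 22.0000 16.0000 19.2000]
Wrap final raw readings (mod 24): 14.4000 mod 24 = 14.4000; 22.0000 mod 24 = 22.0000; 16.0000 mod 24 = 16.0000; 19.2000 mod 24 = 19.2000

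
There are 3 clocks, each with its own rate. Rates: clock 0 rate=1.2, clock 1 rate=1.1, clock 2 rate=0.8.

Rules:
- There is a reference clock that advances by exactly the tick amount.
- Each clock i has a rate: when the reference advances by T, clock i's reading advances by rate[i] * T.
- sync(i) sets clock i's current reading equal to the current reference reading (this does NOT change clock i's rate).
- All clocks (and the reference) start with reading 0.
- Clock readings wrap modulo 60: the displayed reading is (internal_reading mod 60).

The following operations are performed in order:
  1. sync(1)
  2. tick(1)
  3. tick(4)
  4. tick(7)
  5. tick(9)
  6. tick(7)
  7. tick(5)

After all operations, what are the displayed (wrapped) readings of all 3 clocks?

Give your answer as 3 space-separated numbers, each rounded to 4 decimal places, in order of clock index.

After op 1 sync(1): ref=0.0000 raw=[0.0000 0.0000 0.0000]
After op 2 tick(1): ref=1.0000 raw=[1.2000 1.1000 0.8000]
After op 3 tick(4): ref=5.0000 raw=[6.0000 5.5000 4.0000]
After op 4 tick(7): ref=12.0000 raw=[14.4000 13.2000 9.6000]
After op 5 tick(9): ref=21.0000 raw=[25.2000 23.1000 16.8000]
After op 6 tick(7): ref=28.0000 raw=[33.6000 30.8000 22.4000]
After op 7 tick(5): ref=33.0000 raw=[39.6000 36.3000 26.4000]
Wrap final raw readings (mod 60): 39.6000 mod 60 = 39.6000; 36.3000 mod 60 = 36.3000; 26.4000 mod 60 = 26.4000

Answer: 39.6000 36.3000 26.4000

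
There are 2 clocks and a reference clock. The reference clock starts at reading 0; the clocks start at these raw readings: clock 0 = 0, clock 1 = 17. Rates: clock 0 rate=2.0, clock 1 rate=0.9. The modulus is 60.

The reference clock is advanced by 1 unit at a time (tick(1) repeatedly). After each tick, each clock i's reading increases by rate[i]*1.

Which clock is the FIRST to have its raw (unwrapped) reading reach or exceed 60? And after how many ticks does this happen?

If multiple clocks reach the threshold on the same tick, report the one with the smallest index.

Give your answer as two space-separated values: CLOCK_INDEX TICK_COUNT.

Answer: 0 30

Derivation:
clock 0: start=0, rate=2.0, needs 60-0 = 60; ticks = ceil(60/2.0) = ceil(30.0000) = 30; reading at tick 30 = 0 + 2.0*30 = 60.0000
clock 1: start=17, rate=0.9, needs 60-17 = 43; ticks = ceil(43/0.9) = ceil(47.7778) = 48; reading at tick 48 = 17 + 0.9*48 = 60.2000
Minimum tick count = 30; winners = [0]; smallest index = 0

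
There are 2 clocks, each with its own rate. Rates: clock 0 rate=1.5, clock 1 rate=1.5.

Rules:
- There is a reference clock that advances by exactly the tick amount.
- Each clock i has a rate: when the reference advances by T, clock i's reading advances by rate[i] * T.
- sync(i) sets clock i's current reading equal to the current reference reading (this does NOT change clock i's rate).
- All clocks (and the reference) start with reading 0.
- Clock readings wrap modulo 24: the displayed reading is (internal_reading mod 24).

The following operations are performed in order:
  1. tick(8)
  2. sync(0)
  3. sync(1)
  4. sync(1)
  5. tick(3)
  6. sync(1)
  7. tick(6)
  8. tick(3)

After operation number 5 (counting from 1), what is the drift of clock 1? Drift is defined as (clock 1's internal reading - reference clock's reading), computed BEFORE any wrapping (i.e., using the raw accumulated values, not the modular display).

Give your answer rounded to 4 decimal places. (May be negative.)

After op 1 tick(8): ref=8.0000 raw=[12.0000 12.0000]
After op 2 sync(0): ref=8.0000 raw=[8.0000 12.0000]
After op 3 sync(1): ref=8.0000 raw=[8.0000 8.0000]
After op 4 sync(1): ref=8.0000 raw=[8.0000 8.0000]
After op 5 tick(3): ref=11.0000 raw=[12.5000 12.5000]
Drift of clock 1 after op 5: 12.5000 - 11.0000 = 1.5000

Answer: 1.5000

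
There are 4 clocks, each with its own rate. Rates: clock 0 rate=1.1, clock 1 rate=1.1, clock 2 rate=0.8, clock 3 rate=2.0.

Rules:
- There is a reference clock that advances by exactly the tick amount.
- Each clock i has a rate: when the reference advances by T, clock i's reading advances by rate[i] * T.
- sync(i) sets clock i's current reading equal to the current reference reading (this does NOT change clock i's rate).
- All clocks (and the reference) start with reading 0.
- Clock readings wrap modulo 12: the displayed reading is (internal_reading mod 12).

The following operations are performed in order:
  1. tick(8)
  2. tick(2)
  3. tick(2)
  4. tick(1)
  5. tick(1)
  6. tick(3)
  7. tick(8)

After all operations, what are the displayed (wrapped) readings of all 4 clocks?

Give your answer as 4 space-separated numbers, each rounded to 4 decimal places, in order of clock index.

After op 1 tick(8): ref=8.0000 raw=[8.8000 8.8000 6.4000 16.0000]
After op 2 tick(2): ref=10.0000 raw=[11.0000 11.0000 8.0000 20.0000]
After op 3 tick(2): ref=12.0000 raw=[13.2000 13.2000 9.6000 24.0000]
After op 4 tick(1): ref=13.0000 raw=[14.3000 14.3000 10.4000 26.0000]
After op 5 tick(1): ref=14.0000 raw=[15.4000 15.4000 11.2000 28.0000]
After op 6 tick(3): ref=17.0000 raw=[18.7000 18.7000 13.6000 34.0000]
After op 7 tick(8): ref=25.0000 raw=[27.5000 27.5000 20.0000 50.0000]
Wrap final raw readings (mod 12): 27.5000 mod 12 = 3.5000; 27.5000 mod 12 = 3.5000; 20.0000 mod 12 = 8.0000; 50.0000 mod 12 = 2.0000

Answer: 3.5000 3.5000 8.0000 2.0000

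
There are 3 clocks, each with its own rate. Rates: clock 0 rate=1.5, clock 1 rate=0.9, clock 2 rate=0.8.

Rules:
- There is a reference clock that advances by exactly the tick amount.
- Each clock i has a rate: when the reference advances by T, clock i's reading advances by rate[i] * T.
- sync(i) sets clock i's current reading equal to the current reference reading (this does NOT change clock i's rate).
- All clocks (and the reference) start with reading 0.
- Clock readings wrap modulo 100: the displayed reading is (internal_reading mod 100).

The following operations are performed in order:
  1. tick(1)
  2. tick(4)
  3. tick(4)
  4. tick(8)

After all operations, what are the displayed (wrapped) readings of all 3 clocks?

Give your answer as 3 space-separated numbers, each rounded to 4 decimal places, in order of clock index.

Answer: 25.5000 15.3000 13.6000

Derivation:
After op 1 tick(1): ref=1.0000 raw=[1.5000 0.9000 0.8000]
After op 2 tick(4): ref=5.0000 raw=[7.5000 4.5000 4.0000]
After op 3 tick(4): ref=9.0000 raw=[13.5000 8.1000 7.2000]
After op 4 tick(8): ref=17.0000 raw=[25.5000 15.3000 13.6000]
Wrap final raw readings (mod 100): 25.5000 mod 100 = 25.5000; 15.3000 mod 100 = 15.3000; 13.6000 mod 100 = 13.6000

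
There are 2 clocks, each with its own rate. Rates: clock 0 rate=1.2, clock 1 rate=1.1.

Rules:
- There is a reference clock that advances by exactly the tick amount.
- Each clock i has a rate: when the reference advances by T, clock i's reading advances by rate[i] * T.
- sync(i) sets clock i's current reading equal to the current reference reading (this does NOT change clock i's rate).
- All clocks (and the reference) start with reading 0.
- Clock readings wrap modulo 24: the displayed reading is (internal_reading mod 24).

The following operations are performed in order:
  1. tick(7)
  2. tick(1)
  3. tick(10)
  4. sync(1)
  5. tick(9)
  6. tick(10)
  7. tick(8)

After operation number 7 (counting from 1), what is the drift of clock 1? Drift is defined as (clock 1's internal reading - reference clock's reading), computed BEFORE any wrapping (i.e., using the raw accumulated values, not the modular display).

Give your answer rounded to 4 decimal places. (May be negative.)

Answer: 2.7000

Derivation:
After op 1 tick(7): ref=7.0000 raw=[8.4000 7.7000]
After op 2 tick(1): ref=8.0000 raw=[9.6000 8.8000]
After op 3 tick(10): ref=18.0000 raw=[21.6000 19.8000]
After op 4 sync(1): ref=18.0000 raw=[21.6000 18.0000]
After op 5 tick(9): ref=27.0000 raw=[32.4000 27.9000]
After op 6 tick(10): ref=37.0000 raw=[44.4000 38.9000]
After op 7 tick(8): ref=45.0000 raw=[54.0000 47.7000]
Drift of clock 1 after op 7: 47.7000 - 45.0000 = 2.7000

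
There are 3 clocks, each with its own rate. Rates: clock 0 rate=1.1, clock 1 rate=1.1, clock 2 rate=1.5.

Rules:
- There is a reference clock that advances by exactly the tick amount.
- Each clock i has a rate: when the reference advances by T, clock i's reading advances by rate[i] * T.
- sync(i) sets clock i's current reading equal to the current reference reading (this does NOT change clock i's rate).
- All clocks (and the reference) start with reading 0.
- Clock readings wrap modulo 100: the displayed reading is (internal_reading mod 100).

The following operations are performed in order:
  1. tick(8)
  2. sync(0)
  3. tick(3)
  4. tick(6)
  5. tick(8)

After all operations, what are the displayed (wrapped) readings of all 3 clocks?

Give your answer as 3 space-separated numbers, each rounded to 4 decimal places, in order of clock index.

After op 1 tick(8): ref=8.0000 raw=[8.8000 8.8000 12.0000]
After op 2 sync(0): ref=8.0000 raw=[8.0000 8.8000 12.0000]
After op 3 tick(3): ref=11.0000 raw=[11.3000 12.1000 16.5000]
After op 4 tick(6): ref=17.0000 raw=[17.9000 18.7000 25.5000]
After op 5 tick(8): ref=25.0000 raw=[26.7000 27.5000 37.5000]
Wrap final raw readings (mod 100): 26.7000 mod 100 = 26.7000; 27.5000 mod 100 = 27.5000; 37.5000 mod 100 = 37.5000

Answer: 26.7000 27.5000 37.5000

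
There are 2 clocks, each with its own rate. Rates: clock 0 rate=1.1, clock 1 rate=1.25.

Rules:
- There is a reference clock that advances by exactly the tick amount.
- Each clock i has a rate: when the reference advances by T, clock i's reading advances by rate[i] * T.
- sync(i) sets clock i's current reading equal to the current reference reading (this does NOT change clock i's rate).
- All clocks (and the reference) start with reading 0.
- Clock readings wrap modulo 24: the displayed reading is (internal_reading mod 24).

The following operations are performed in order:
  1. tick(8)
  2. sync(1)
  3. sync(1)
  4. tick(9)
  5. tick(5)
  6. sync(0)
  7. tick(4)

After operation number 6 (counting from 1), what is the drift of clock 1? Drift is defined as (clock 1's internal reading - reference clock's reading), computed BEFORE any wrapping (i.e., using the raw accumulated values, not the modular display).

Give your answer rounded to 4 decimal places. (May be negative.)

Answer: 3.5000

Derivation:
After op 1 tick(8): ref=8.0000 raw=[8.8000 10.0000]
After op 2 sync(1): ref=8.0000 raw=[8.8000 8.0000]
After op 3 sync(1): ref=8.0000 raw=[8.8000 8.0000]
After op 4 tick(9): ref=17.0000 raw=[18.7000 19.2500]
After op 5 tick(5): ref=22.0000 raw=[24.2000 25.5000]
After op 6 sync(0): ref=22.0000 raw=[22.0000 25.5000]
Drift of clock 1 after op 6: 25.5000 - 22.0000 = 3.5000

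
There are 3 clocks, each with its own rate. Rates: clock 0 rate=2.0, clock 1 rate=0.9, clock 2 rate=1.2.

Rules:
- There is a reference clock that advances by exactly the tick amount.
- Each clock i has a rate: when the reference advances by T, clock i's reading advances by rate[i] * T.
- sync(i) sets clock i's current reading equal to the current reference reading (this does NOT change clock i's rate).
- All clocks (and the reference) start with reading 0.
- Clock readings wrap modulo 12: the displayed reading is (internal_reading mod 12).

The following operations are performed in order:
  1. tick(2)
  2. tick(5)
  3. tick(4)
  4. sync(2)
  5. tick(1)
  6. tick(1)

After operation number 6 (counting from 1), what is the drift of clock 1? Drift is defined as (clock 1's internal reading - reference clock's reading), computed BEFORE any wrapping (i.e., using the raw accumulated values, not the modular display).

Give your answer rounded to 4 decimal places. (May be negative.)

After op 1 tick(2): ref=2.0000 raw=[4.0000 1.8000 2.4000]
After op 2 tick(5): ref=7.0000 raw=[14.0000 6.3000 8.4000]
After op 3 tick(4): ref=11.0000 raw=[22.0000 9.9000 13.2000]
After op 4 sync(2): ref=11.0000 raw=[22.0000 9.9000 11.0000]
After op 5 tick(1): ref=12.0000 raw=[24.0000 10.8000 12.2000]
After op 6 tick(1): ref=13.0000 raw=[26.0000 11.7000 13.4000]
Drift of clock 1 after op 6: 11.7000 - 13.0000 = -1.3000

Answer: -1.3000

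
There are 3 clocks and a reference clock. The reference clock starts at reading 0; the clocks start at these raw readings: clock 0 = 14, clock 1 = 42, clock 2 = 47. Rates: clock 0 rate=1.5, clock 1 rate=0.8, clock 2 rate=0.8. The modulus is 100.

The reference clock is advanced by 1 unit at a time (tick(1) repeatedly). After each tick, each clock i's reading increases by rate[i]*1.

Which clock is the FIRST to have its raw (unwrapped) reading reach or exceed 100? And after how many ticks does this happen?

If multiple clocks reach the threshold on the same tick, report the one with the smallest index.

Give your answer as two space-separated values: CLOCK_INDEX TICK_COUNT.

clock 0: start=14, rate=1.5, needs 100-14 = 86; ticks = ceil(86/1.5) = ceil(57.3333) = 58; reading at tick 58 = 14 + 1.5*58 = 101.0000
clock 1: start=42, rate=0.8, needs 100-42 = 58; ticks = ceil(58/0.8) = ceil(72.5000) = 73; reading at tick 73 = 42 + 0.8*73 = 100.4000
clock 2: start=47, rate=0.8, needs 100-47 = 53; ticks = ceil(53/0.8) = ceil(66.2500) = 67; reading at tick 67 = 47 + 0.8*67 = 100.6000
Minimum tick count = 58; winners = [0]; smallest index = 0

Answer: 0 58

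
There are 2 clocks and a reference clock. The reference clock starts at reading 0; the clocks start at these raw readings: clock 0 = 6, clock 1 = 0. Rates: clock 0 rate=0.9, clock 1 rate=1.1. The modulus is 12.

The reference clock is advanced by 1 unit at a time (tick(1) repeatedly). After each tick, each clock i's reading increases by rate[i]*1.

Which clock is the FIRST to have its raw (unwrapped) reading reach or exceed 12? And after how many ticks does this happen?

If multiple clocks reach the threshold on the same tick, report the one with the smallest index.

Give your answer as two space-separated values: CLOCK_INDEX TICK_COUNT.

clock 0: start=6, rate=0.9, needs 12-6 = 6; ticks = ceil(6/0.9) = ceil(6.6667) = 7; reading at tick 7 = 6 + 0.9*7 = 12.3000
clock 1: start=0, rate=1.1, needs 12-0 = 12; ticks = ceil(12/1.1) = ceil(10.9091) = 11; reading at tick 11 = 0 + 1.1*11 = 12.1000
Minimum tick count = 7; winners = [0]; smallest index = 0

Answer: 0 7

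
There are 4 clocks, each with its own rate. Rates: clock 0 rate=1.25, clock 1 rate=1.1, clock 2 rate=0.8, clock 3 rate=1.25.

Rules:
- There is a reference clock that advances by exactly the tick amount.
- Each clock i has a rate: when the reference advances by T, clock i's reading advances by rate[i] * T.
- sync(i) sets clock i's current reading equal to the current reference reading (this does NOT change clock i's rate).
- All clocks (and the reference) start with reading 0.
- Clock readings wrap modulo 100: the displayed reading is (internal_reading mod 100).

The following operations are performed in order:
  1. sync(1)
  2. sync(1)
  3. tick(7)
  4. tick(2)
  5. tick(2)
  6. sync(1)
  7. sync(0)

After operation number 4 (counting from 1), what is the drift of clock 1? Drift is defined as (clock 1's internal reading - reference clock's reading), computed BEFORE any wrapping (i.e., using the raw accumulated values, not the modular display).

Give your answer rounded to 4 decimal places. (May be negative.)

After op 1 sync(1): ref=0.0000 raw=[0.0000 0.0000 0.0000 0.0000]
After op 2 sync(1): ref=0.0000 raw=[0.0000 0.0000 0.0000 0.0000]
After op 3 tick(7): ref=7.0000 raw=[8.7500 7.7000 5.6000 8.7500]
After op 4 tick(2): ref=9.0000 raw=[11.2500 9.9000 7.2000 11.2500]
Drift of clock 1 after op 4: 9.9000 - 9.0000 = 0.9000

Answer: 0.9000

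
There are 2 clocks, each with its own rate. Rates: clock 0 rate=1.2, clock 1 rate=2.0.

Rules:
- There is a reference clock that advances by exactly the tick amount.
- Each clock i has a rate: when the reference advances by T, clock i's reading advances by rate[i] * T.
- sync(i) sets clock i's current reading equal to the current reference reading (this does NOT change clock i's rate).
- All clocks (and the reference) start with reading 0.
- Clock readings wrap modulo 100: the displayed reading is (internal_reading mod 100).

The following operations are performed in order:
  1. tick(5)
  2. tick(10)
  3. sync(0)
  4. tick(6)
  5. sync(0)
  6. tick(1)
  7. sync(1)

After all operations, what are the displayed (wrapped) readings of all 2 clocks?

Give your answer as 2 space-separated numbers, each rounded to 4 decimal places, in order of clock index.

After op 1 tick(5): ref=5.0000 raw=[6.0000 10.0000]
After op 2 tick(10): ref=15.0000 raw=[18.0000 30.0000]
After op 3 sync(0): ref=15.0000 raw=[15.0000 30.0000]
After op 4 tick(6): ref=21.0000 raw=[22.2000 42.0000]
After op 5 sync(0): ref=21.0000 raw=[21.0000 42.0000]
After op 6 tick(1): ref=22.0000 raw=[22.2000 44.0000]
After op 7 sync(1): ref=22.0000 raw=[22.2000 22.0000]
Wrap final raw readings (mod 100): 22.2000 mod 100 = 22.2000; 22.0000 mod 100 = 22.0000

Answer: 22.2000 22.0000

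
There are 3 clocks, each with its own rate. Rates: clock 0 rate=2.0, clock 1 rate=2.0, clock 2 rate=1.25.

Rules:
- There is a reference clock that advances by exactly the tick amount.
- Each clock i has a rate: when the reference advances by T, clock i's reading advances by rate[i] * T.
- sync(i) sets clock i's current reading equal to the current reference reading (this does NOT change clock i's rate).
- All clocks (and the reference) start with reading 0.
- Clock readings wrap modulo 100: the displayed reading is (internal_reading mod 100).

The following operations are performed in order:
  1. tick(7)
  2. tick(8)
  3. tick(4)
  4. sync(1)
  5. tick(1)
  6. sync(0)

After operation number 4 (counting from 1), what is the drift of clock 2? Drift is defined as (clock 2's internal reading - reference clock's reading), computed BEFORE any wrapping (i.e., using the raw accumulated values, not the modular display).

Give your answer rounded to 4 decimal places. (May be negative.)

Answer: 4.7500

Derivation:
After op 1 tick(7): ref=7.0000 raw=[14.0000 14.0000 8.7500]
After op 2 tick(8): ref=15.0000 raw=[30.0000 30.0000 18.7500]
After op 3 tick(4): ref=19.0000 raw=[38.0000 38.0000 23.7500]
After op 4 sync(1): ref=19.0000 raw=[38.0000 19.0000 23.7500]
Drift of clock 2 after op 4: 23.7500 - 19.0000 = 4.7500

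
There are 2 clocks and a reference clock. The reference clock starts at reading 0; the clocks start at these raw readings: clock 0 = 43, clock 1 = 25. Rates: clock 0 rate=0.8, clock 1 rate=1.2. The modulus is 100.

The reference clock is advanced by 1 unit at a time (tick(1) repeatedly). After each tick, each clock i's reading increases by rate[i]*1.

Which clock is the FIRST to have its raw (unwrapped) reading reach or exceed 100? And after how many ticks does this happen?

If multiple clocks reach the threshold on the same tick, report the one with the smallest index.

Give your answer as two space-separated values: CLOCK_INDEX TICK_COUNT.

Answer: 1 63

Derivation:
clock 0: start=43, rate=0.8, needs 100-43 = 57; ticks = ceil(57/0.8) = ceil(71.2500) = 72; reading at tick 72 = 43 + 0.8*72 = 100.6000
clock 1: start=25, rate=1.2, needs 100-25 = 75; ticks = ceil(75/1.2) = ceil(62.5000) = 63; reading at tick 63 = 25 + 1.2*63 = 100.6000
Minimum tick count = 63; winners = [1]; smallest index = 1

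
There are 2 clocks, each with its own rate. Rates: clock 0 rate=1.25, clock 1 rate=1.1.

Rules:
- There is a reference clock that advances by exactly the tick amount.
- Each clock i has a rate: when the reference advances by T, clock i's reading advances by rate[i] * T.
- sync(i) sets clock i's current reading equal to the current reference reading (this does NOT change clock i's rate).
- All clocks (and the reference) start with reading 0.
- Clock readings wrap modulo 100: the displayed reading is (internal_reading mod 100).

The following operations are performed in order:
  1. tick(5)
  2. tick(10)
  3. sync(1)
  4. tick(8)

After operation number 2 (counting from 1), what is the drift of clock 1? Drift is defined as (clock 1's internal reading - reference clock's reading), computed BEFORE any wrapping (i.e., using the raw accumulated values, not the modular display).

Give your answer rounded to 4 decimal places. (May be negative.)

After op 1 tick(5): ref=5.0000 raw=[6.2500 5.5000]
After op 2 tick(10): ref=15.0000 raw=[18.7500 16.5000]
Drift of clock 1 after op 2: 16.5000 - 15.0000 = 1.5000

Answer: 1.5000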